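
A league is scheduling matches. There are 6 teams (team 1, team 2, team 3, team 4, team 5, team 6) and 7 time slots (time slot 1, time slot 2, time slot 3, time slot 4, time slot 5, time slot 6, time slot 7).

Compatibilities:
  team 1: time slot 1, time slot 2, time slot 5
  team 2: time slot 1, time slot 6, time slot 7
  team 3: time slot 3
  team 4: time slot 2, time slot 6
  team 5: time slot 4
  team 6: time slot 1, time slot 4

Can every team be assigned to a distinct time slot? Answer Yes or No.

Yes

One maximum matching: team 1–time slot 5, team 2–time slot 7, team 3–time slot 3, team 4–time slot 2, team 5–time slot 4, team 6–time slot 1.
All 6 teams are covered.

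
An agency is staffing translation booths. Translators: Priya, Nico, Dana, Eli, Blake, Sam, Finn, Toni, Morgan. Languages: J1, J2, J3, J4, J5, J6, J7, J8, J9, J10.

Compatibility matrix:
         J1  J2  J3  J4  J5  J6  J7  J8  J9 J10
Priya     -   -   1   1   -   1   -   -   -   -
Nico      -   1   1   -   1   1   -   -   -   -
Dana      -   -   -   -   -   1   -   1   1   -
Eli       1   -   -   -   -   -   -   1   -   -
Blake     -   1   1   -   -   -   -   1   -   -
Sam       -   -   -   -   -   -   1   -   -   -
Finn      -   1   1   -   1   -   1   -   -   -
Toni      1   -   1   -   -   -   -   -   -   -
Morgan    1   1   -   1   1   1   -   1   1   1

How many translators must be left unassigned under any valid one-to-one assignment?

For example, pair Priya→J4, Nico→J2, Dana→J9, Eli→J1, Blake→J8, Sam→J7, Finn→J5, Toni→J3, Morgan→J6.
All 9 translators are matched, so no larger matching exists.
That matches 9 of the 9, leaving 0 unmatched; no matching can do better.

0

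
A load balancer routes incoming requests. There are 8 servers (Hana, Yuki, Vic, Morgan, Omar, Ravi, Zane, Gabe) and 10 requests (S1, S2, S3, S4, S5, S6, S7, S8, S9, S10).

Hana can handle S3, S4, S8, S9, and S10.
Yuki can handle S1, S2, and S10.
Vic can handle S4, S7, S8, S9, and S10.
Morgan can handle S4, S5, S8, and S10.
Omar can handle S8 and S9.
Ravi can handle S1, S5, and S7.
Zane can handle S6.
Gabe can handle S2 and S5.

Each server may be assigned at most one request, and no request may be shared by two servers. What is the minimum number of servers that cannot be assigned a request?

0

A valid assignment of size 8: Hana-S3, Yuki-S10, Vic-S4, Morgan-S8, Omar-S9, Ravi-S7, Zane-S6, Gabe-S2.
All 8 servers are matched, so no larger matching exists.
That matches 8 of the 8, leaving 0 unmatched; no matching can do better.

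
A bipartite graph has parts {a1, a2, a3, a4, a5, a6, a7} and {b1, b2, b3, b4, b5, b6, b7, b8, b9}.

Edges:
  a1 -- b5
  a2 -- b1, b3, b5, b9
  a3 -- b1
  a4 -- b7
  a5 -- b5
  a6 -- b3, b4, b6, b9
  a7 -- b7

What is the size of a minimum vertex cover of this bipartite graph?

5

{a2, a3, a6, b5, b7} is a vertex cover of size 5: every edge has an endpoint in this set.
No smaller cover exists because a1–b5, a2–b9, a3–b1, a4–b7, a6–b3 is a matching of size 5, and a cover must include an endpoint of each of these disjoint edges (König's theorem).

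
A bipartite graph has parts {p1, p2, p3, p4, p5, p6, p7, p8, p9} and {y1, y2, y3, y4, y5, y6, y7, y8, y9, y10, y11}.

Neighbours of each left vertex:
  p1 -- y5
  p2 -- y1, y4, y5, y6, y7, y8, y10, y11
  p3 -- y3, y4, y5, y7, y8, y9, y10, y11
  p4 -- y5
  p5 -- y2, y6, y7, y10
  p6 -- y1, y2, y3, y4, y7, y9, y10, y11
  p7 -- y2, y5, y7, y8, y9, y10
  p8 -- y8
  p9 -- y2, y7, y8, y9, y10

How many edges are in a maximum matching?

A valid assignment of size 8: p1→y5, p2→y6, p3→y11, p5→y2, p6→y4, p7→y10, p8→y8, p9→y7.
The set {p1, p4} has only 1 neighbour ({y5}), so by Hall's theorem at most 8 of the 9 left vertices can be matched.

8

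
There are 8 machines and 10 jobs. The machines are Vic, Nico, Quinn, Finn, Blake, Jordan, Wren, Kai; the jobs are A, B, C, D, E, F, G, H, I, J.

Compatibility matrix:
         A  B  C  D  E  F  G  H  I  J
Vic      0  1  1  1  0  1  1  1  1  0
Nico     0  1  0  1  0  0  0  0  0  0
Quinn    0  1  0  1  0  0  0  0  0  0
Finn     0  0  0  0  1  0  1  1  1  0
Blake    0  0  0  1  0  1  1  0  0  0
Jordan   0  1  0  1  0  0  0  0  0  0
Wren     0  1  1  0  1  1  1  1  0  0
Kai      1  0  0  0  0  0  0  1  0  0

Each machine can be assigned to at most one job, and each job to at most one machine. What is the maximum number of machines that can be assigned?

7

For example, pair Vic→G, Nico→D, Quinn→B, Finn→I, Blake→F, Wren→E, Kai→H.
The set {Nico, Quinn, Jordan} has only 2 neighbours ({B, D}), so by Hall's theorem at most 7 of the 8 machines can be matched.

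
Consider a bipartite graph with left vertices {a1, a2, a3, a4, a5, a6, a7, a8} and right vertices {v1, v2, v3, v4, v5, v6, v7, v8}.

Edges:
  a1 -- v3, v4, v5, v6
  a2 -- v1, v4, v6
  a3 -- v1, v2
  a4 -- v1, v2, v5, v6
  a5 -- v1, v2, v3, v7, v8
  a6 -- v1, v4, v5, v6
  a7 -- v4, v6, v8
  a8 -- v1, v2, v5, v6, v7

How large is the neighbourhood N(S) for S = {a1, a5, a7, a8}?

The union of neighbours of {a1, a5, a7, a8} is {v1, v2, v3, v4, v5, v6, v7, v8}, which has 8 elements.
Since |N(S)| = 8 ≥ |S| = 4, Hall's condition holds for this subset.

8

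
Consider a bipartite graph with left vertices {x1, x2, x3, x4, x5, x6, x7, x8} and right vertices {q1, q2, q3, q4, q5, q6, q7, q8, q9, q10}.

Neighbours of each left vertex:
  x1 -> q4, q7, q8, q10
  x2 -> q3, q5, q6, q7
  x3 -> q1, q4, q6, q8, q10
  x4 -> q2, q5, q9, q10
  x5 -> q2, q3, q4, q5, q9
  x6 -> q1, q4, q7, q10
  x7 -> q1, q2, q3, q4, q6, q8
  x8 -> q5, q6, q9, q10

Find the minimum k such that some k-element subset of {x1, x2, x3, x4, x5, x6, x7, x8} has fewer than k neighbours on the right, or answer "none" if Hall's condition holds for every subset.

A matching saturating every left vertex exists, for instance x1→q8, x2→q6, x3→q1, x4→q2, x5→q9, x6→q7, x7→q4, x8→q5.
By Hall's marriage theorem, this means |N(S)| ≥ |S| for every subset S, so no violating subset exists.

none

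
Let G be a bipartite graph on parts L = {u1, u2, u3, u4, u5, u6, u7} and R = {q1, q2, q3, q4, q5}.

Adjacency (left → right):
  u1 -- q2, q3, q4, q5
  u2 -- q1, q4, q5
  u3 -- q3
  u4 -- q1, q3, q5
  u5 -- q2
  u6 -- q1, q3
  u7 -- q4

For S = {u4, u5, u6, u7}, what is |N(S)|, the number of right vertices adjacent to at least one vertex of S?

The union of neighbours of {u4, u5, u6, u7} is {q1, q2, q3, q4, q5}, which has 5 elements.
Since |N(S)| = 5 ≥ |S| = 4, Hall's condition holds for this subset.

5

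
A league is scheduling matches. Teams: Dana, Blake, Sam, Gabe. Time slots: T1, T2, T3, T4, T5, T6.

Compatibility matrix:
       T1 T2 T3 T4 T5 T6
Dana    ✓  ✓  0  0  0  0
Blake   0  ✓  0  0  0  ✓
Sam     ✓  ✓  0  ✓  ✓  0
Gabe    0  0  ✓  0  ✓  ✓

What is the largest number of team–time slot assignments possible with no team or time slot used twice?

One maximum matching: Dana-T1, Blake-T2, Sam-T5, Gabe-T6.
This saturates every team, so 4 is the maximum.

4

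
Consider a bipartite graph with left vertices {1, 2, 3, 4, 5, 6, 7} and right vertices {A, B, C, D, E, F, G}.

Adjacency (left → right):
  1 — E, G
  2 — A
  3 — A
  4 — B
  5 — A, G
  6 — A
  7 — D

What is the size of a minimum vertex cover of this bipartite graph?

5

The 5 edges 1–E, 2–A, 4–B, 5–G, 7–D form a matching, so any vertex cover needs at least 5 vertices (one per matched edge).
Conversely {1, 4, 5, 7, A} meets every edge and has exactly 5 vertices, so 5 is optimal.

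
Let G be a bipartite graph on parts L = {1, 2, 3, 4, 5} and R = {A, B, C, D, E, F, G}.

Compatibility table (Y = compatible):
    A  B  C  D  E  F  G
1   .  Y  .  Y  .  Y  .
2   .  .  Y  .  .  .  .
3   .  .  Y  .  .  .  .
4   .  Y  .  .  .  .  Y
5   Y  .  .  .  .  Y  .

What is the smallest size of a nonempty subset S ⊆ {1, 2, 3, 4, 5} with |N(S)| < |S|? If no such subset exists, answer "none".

2

Take S = {2, 3}. Its neighbourhood is {C}, so |N(S)| = 1 < |S| = 2.
No single vertex violates Hall's condition since each has at least one neighbour, so 2 is the minimum.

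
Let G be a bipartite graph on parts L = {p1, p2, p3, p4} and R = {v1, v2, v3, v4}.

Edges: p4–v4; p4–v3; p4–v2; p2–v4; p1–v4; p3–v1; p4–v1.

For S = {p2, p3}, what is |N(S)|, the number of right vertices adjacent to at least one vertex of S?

The union of neighbours of {p2, p3} is {v1, v4}, which has 2 elements.
Since |N(S)| = 2 ≥ |S| = 2, Hall's condition holds for this subset.

2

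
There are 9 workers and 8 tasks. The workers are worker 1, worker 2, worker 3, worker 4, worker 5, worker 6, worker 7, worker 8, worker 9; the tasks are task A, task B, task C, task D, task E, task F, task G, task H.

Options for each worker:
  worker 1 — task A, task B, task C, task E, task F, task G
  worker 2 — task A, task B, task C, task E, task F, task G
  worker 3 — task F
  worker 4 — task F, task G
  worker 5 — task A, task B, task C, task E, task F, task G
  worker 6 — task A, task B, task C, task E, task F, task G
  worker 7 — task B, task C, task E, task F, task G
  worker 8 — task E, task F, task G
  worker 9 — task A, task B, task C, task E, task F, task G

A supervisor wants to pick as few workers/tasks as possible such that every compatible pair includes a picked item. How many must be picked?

6

A maximum matching has 6 edges (e.g. worker 1–task E, worker 2–task B, worker 3–task F, worker 4–task G, worker 5–task C, worker 6–task A).
By König's theorem the minimum vertex cover has the same size. One such cover is {task A, task B, task C, task E, task F, task G}.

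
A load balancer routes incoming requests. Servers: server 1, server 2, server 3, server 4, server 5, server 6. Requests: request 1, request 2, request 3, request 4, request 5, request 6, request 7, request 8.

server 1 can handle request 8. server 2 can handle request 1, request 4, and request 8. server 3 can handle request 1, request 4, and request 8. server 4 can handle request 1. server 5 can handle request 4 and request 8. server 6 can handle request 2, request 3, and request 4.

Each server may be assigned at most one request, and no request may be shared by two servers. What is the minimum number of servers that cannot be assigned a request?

2

One maximum matching: server 1-request 8, server 2-request 1, server 3-request 4, server 6-request 3.
The set {server 1, server 2, server 3, server 4, server 5} has only 3 neighbours ({request 1, request 4, request 8}), so by Hall's theorem at most 4 of the 6 servers can be matched.
That matches 4 of the 6, leaving 2 unmatched; no matching can do better.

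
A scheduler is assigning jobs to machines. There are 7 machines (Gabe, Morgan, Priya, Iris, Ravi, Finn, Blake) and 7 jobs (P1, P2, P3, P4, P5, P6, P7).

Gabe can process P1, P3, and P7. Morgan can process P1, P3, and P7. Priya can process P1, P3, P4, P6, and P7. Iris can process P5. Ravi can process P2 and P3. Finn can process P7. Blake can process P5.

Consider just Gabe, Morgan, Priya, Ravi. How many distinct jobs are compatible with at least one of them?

6

The union of neighbours of {Gabe, Morgan, Priya, Ravi} is {P1, P2, P3, P4, P6, P7}, which has 6 elements.
Since |N(S)| = 6 ≥ |S| = 4, Hall's condition holds for this subset.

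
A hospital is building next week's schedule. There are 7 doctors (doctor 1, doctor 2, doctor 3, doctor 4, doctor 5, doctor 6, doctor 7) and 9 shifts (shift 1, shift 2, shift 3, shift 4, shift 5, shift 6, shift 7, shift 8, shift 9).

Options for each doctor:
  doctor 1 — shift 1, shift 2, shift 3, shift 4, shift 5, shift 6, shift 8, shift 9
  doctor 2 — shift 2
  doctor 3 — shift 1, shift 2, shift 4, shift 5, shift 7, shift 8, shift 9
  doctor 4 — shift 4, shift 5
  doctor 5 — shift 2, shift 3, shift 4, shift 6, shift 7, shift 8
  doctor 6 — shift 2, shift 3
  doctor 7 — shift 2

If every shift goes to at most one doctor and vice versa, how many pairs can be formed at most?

6

A valid assignment of size 6: doctor 1–shift 6, doctor 2–shift 2, doctor 3–shift 5, doctor 4–shift 4, doctor 5–shift 7, doctor 6–shift 3.
The set {doctor 2, doctor 7} has only 1 neighbour ({shift 2}), so by Hall's theorem at most 6 of the 7 doctors can be matched.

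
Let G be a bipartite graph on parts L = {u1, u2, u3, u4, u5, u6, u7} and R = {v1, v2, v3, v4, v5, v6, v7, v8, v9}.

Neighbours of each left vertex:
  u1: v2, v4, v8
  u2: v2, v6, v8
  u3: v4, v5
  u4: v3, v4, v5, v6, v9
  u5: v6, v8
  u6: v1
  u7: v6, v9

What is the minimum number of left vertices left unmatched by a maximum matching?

A valid assignment of size 7: u1-v4, u2-v2, u3-v5, u4-v3, u5-v8, u6-v1, u7-v6.
All 7 left vertices are matched, so no larger matching exists.
That matches 7 of the 7, leaving 0 unmatched; no matching can do better.

0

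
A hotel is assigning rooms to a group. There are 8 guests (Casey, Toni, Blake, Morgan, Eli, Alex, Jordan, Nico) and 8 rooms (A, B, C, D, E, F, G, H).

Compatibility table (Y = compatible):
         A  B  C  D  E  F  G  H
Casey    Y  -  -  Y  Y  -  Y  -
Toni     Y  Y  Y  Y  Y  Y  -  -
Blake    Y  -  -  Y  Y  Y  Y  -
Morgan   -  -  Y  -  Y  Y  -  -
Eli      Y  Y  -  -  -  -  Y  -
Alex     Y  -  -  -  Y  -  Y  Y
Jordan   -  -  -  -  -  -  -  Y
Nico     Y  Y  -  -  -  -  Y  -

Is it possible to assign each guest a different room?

Yes

One maximum matching: Casey–D, Toni–F, Blake–A, Morgan–C, Eli–G, Alex–E, Jordan–H, Nico–B.
All 8 guests are covered.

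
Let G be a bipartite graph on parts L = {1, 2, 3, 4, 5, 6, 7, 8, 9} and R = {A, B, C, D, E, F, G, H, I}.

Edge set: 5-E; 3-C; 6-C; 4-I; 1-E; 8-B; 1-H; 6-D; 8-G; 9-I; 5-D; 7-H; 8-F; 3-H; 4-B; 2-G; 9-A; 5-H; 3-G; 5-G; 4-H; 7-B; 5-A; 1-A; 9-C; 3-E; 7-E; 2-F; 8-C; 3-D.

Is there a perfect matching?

Yes

A valid assignment of size 9: 1-A, 2-G, 3-E, 4-B, 5-D, 6-C, 7-H, 8-F, 9-I.
Every left vertex is matched, so this is a perfect matching.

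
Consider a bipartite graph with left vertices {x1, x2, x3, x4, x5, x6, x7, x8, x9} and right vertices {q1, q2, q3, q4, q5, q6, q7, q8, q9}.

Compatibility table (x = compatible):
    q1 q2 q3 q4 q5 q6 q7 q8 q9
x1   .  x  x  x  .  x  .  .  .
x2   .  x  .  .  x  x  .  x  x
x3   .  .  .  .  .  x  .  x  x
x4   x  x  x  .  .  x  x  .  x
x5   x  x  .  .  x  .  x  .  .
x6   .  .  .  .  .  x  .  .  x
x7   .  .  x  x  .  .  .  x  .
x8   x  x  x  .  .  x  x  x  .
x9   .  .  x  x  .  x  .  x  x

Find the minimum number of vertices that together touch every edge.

9

A maximum matching has 9 edges (e.g. x1–q4, x2–q5, x3–q8, x4–q1, x5–q2, x6–q6, x7–q3, x8–q7, x9–q9).
By König's theorem the minimum vertex cover has the same size. One such cover is {x1, x2, x3, x4, x5, x6, x7, x8, x9}.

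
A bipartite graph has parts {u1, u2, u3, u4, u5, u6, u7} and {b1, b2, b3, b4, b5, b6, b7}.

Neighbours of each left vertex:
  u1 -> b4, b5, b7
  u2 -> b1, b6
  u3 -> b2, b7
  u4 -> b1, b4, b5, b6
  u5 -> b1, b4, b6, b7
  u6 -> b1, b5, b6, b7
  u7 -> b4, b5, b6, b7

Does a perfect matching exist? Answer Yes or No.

The set {u1, u2, u4, u5, u6, u7} has only 5 neighbours ({b1, b4, b5, b6, b7}), so by Hall's theorem at most 6 of the 7 left vertices can be matched.
Hence no matching covers every left vertex.

No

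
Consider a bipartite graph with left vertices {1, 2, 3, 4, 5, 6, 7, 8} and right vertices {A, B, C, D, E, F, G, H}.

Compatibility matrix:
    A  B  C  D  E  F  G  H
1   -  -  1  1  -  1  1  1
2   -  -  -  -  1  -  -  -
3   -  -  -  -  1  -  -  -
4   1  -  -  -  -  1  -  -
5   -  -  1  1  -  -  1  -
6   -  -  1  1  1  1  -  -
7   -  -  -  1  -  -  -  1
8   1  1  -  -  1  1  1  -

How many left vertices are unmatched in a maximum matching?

1

For example, pair 1-F, 2-E, 4-A, 5-C, 6-D, 7-H, 8-G.
The set {2, 3} has only 1 neighbour ({E}), so by Hall's theorem at most 7 of the 8 left vertices can be matched.
That matches 7 of the 8, leaving 1 unmatched; no matching can do better.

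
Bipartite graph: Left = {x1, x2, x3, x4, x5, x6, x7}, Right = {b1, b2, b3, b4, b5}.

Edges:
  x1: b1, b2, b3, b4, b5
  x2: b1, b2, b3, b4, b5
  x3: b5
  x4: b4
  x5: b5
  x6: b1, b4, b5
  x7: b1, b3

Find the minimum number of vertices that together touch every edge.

{b1, b2, b3, b4, b5} is a vertex cover of size 5: every edge has an endpoint in this set.
No smaller cover exists because x1–b3, x2–b2, x3–b5, x4–b4, x6–b1 is a matching of size 5, and a cover must include an endpoint of each of these disjoint edges (König's theorem).

5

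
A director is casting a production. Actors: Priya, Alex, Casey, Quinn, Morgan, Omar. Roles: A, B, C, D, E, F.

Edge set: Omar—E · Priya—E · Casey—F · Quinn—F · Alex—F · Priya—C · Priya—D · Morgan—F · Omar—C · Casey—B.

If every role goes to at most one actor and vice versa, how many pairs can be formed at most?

4

A valid assignment of size 4: Priya-C, Alex-F, Casey-B, Omar-E.
The set {Alex, Quinn, Morgan} has only 1 neighbour ({F}), so by Hall's theorem at most 4 of the 6 actors can be matched.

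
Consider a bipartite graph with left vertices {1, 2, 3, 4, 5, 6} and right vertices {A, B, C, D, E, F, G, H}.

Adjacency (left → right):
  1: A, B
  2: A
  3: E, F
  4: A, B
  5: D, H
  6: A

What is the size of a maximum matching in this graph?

4

For example, pair 1→B, 2→A, 3→E, 5→D.
The set {1, 2, 4, 6} has only 2 neighbours ({A, B}), so by Hall's theorem at most 4 of the 6 left vertices can be matched.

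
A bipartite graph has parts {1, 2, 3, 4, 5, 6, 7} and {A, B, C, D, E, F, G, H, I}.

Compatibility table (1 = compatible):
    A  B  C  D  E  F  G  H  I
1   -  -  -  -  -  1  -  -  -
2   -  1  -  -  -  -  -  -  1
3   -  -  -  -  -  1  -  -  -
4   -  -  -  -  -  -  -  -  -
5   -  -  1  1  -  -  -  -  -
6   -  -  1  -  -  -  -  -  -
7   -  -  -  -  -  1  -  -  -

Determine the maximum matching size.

For example, pair 1→F, 2→B, 5→D, 6→C.
The set {1, 3, 4, 7} has only 1 neighbour ({F}), so by Hall's theorem at most 4 of the 7 left vertices can be matched.

4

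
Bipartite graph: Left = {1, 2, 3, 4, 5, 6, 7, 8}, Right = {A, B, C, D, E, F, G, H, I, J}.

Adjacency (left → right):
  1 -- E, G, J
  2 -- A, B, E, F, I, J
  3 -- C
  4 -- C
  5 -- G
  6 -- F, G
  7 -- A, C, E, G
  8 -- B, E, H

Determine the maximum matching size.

One maximum matching: 1-J, 2-A, 3-C, 5-G, 6-F, 7-E, 8-B.
The set {3, 4} has only 1 neighbour ({C}), so by Hall's theorem at most 7 of the 8 left vertices can be matched.

7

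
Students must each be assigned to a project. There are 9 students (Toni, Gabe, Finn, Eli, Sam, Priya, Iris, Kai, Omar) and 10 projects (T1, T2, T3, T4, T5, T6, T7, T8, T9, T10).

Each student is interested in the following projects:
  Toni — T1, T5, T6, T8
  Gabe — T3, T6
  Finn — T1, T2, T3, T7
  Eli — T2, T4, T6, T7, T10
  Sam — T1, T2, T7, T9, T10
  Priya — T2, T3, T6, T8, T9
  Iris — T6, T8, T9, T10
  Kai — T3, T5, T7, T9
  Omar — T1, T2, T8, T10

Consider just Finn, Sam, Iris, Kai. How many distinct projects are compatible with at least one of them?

The union of neighbours of {Finn, Sam, Iris, Kai} is {T1, T2, T3, T5, T6, T7, T8, T9, T10}, which has 9 elements.
Since |N(S)| = 9 ≥ |S| = 4, Hall's condition holds for this subset.

9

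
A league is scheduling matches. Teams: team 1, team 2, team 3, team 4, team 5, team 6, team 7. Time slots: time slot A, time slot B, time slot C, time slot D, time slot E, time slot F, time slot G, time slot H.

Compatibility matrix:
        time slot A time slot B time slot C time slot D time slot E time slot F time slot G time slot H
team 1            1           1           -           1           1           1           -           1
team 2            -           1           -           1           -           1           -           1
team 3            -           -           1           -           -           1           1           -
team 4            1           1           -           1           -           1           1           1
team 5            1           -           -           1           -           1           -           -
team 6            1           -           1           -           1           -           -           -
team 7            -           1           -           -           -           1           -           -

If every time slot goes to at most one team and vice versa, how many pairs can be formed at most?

7

For example, pair team 1→time slot E, team 2→time slot H, team 3→time slot C, team 4→time slot G, team 5→time slot D, team 6→time slot A, team 7→time slot F.
All 7 teams are matched, so no larger matching exists.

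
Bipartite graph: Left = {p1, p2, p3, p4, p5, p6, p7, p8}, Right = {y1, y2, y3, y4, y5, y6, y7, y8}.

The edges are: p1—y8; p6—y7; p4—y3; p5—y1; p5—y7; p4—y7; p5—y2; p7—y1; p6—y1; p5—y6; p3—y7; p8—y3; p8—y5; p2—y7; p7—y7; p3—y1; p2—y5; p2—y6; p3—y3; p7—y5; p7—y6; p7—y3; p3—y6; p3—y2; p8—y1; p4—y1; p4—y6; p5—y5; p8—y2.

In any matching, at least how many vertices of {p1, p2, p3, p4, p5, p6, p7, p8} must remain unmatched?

For example, pair p1-y8, p2-y5, p3-y7, p4-y3, p5-y2, p6-y1, p7-y6.
The set {p2, p3, p4, p5, p6, p7, p8} has only 6 neighbours ({y1, y2, y3, y5, y6, y7}), so by Hall's theorem at most 7 of the 8 left vertices can be matched.
That matches 7 of the 8, leaving 1 unmatched; no matching can do better.

1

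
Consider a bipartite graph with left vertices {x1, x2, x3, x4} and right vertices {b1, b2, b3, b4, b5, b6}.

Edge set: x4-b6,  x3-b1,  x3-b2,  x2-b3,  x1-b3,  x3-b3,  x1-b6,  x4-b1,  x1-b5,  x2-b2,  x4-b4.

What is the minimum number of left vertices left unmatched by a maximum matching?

0

For example, pair x1→b3, x2→b2, x3→b1, x4→b6.
This saturates every left vertex, so 4 is the maximum.
That matches 4 of the 4, leaving 0 unmatched; no matching can do better.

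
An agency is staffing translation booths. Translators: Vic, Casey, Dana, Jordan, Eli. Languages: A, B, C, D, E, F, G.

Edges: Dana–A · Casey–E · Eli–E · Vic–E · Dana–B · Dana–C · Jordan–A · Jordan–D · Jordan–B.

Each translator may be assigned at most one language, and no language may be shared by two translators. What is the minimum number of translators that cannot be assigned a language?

2

One maximum matching: Vic-E, Dana-C, Jordan-B.
The set {Vic, Casey, Eli} has only 1 neighbour ({E}), so by Hall's theorem at most 3 of the 5 translators can be matched.
That matches 3 of the 5, leaving 2 unmatched; no matching can do better.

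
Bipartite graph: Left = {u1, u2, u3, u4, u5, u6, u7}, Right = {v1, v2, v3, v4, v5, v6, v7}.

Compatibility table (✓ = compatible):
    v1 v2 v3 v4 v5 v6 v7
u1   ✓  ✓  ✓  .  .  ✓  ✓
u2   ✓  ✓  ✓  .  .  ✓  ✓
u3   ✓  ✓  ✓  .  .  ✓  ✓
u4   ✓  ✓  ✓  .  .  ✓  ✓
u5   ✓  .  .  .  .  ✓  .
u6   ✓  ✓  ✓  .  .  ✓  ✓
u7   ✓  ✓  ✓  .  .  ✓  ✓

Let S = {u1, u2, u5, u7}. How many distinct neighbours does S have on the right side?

5

The union of neighbours of {u1, u2, u5, u7} is {v1, v2, v3, v6, v7}, which has 5 elements.
Since |N(S)| = 5 ≥ |S| = 4, Hall's condition holds for this subset.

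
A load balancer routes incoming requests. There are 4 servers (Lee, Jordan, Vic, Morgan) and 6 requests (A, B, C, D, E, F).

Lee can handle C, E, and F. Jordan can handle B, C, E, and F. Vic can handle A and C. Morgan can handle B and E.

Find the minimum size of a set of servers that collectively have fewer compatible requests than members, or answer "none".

none

A matching saturating every server exists, for instance Lee→C, Jordan→E, Vic→A, Morgan→B.
By Hall's marriage theorem, this means |N(S)| ≥ |S| for every subset S, so no violating subset exists.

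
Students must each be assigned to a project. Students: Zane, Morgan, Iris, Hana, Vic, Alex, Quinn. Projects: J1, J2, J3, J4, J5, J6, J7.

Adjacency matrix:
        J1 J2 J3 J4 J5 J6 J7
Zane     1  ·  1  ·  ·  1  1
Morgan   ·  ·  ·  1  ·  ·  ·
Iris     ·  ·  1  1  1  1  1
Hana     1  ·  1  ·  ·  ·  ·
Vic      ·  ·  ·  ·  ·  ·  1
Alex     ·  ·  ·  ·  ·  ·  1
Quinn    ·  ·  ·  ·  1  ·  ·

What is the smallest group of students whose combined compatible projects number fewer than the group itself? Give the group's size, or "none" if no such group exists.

2

Take S = {Vic, Alex}. Its neighbourhood is {J7}, so |N(S)| = 1 < |S| = 2.
No single vertex violates Hall's condition since each has at least one neighbour, so 2 is the minimum.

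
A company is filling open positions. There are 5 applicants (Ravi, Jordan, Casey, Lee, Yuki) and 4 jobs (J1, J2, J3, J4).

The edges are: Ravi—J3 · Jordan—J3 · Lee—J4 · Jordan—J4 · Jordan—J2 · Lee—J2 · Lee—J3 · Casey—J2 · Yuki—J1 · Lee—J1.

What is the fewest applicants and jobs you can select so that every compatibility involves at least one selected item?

The 4 edges Ravi–J3, Jordan–J4, Casey–J2, Lee–J1 form a matching, so any vertex cover needs at least 4 vertices (one per matched edge).
Conversely {J1, J2, J3, J4} meets every edge and has exactly 4 vertices, so 4 is optimal.

4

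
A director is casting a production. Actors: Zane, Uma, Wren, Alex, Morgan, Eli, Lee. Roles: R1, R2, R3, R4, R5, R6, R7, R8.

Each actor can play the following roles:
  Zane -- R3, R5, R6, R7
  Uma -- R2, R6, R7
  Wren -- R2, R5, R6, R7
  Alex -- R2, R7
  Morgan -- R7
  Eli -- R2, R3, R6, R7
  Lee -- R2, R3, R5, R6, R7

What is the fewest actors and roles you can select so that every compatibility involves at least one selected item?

{R2, R3, R5, R6, R7} is a vertex cover of size 5: every edge has an endpoint in this set.
No smaller cover exists because Zane–R3, Uma–R6, Wren–R5, Alex–R2, Morgan–R7 is a matching of size 5, and a cover must include an endpoint of each of these disjoint edges (König's theorem).

5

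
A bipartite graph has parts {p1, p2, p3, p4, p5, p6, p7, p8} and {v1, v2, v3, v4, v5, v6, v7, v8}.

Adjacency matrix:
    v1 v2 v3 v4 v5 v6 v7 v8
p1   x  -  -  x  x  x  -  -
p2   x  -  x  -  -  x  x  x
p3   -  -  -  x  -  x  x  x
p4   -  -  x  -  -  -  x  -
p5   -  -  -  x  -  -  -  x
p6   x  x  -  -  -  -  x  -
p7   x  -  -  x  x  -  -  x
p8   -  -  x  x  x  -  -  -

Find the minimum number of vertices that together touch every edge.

8

The 8 edges p1–v1, p2–v3, p3–v6, p4–v7, p5–v8, p6–v2, p7–v5, p8–v4 form a matching, so any vertex cover needs at least 8 vertices (one per matched edge).
Conversely {p1, p2, p3, p4, p5, p6, p7, p8} meets every edge and has exactly 8 vertices, so 8 is optimal.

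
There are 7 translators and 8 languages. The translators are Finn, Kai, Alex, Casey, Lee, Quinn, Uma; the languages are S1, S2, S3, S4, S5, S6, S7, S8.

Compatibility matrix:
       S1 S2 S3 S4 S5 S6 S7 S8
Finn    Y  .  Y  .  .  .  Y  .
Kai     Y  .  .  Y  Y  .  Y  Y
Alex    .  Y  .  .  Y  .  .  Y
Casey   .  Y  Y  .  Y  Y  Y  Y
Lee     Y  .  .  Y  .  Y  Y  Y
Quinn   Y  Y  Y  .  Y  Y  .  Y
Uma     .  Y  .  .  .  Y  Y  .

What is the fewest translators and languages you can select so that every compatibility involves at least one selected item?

A maximum matching has 7 edges (e.g. Finn–S1, Kai–S4, Alex–S8, Casey–S3, Lee–S7, Quinn–S6, Uma–S2).
By König's theorem the minimum vertex cover has the same size. One such cover is {Finn, Kai, Alex, Casey, Lee, Quinn, Uma}.

7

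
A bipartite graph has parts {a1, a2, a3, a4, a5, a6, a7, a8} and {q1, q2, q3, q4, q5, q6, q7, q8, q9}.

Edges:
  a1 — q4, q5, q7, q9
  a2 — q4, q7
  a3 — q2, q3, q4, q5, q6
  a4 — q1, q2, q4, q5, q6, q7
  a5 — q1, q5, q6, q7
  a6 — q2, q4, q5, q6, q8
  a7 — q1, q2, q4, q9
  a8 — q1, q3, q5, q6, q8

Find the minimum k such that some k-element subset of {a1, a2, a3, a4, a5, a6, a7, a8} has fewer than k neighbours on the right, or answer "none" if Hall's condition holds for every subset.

none

A matching saturating every left vertex exists, for instance a1→q9, a2→q7, a3→q3, a4→q1, a5→q5, a6→q4, a7→q2, a8→q6.
By Hall's marriage theorem, this means |N(S)| ≥ |S| for every subset S, so no violating subset exists.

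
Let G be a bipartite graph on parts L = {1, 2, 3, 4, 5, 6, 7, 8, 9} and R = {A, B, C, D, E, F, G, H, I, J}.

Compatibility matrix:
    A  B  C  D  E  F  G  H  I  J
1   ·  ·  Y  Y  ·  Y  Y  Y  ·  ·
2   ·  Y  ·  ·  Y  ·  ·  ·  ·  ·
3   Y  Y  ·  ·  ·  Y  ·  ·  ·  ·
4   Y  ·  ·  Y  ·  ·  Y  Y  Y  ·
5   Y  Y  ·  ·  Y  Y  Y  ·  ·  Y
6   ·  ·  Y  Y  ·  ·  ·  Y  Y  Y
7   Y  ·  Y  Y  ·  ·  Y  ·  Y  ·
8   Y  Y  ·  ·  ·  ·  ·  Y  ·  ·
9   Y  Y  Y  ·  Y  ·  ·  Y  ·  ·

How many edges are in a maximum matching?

A valid assignment of size 9: 1–H, 2–E, 3–F, 4–D, 5–J, 6–I, 7–G, 8–B, 9–A.
This saturates every left vertex, so 9 is the maximum.

9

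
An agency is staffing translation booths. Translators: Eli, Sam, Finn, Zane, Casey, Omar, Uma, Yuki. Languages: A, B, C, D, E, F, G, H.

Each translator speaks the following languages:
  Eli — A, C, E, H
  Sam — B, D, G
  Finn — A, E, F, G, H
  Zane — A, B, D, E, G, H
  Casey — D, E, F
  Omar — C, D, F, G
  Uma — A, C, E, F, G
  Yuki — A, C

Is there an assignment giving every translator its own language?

Yes

One maximum matching: Eli→E, Sam→B, Finn→G, Zane→H, Casey→D, Omar→F, Uma→A, Yuki→C.
Every translator is matched, so this is a perfect matching.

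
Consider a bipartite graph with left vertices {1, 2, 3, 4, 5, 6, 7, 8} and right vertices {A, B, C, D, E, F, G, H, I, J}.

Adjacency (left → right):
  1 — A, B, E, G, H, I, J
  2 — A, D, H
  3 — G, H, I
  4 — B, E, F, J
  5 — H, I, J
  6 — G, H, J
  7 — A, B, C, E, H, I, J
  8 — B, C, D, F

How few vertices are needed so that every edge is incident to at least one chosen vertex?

8

A maximum matching has 8 edges (e.g. 1–A, 2–D, 3–H, 4–E, 5–I, 6–G, 7–J, 8–B).
By König's theorem the minimum vertex cover has the same size. One such cover is {1, 2, 3, 4, 5, 6, 7, 8}.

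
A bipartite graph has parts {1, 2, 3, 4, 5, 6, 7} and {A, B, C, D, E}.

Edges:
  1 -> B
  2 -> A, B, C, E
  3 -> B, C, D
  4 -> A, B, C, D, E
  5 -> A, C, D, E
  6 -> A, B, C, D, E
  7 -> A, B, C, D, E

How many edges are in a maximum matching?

5

One maximum matching: 1-B, 2-C, 3-D, 4-A, 5-E.
The set {1, 2, 3, 4, 5, 6, 7} has only 5 neighbours ({A, B, C, D, E}), so by Hall's theorem at most 5 of the 7 left vertices can be matched.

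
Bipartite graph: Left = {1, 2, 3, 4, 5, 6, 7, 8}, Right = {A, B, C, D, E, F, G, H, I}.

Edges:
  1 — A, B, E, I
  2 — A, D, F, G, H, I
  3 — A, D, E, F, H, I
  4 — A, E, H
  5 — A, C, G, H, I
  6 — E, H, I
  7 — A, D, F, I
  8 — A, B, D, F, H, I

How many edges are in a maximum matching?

For example, pair 1-B, 2-G, 3-D, 4-E, 5-H, 6-I, 7-F, 8-A.
This saturates every left vertex, so 8 is the maximum.

8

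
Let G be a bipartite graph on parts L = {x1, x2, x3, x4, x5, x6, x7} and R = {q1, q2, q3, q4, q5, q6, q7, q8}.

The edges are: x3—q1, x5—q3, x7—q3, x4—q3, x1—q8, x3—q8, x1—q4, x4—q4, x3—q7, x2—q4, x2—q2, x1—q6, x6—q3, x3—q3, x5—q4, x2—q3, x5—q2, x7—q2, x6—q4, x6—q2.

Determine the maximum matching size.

5

For example, pair x1–q6, x2–q4, x3–q8, x4–q3, x5–q2.
The set {x2, x4, x5, x6, x7} has only 3 neighbours ({q2, q3, q4}), so by Hall's theorem at most 5 of the 7 left vertices can be matched.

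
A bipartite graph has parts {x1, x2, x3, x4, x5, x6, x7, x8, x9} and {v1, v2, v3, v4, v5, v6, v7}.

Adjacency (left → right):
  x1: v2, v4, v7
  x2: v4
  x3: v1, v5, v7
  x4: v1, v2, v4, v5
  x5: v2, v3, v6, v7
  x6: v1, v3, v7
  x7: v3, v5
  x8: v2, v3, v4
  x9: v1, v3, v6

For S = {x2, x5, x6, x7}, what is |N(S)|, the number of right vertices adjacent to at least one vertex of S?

The union of neighbours of {x2, x5, x6, x7} is {v1, v2, v3, v4, v5, v6, v7}, which has 7 elements.
Since |N(S)| = 7 ≥ |S| = 4, Hall's condition holds for this subset.

7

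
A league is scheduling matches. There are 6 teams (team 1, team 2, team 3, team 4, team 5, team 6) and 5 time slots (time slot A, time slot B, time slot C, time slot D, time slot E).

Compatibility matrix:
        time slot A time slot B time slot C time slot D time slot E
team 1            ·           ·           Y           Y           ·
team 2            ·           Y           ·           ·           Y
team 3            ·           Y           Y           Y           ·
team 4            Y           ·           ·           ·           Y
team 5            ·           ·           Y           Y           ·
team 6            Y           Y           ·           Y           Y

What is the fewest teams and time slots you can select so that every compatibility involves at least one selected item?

5

A maximum matching has 5 edges (e.g. team 1–time slot C, team 2–time slot E, team 3–time slot B, team 4–time slot A, team 5–time slot D).
By König's theorem the minimum vertex cover has the same size. One such cover is {time slot A, time slot B, time slot C, time slot D, time slot E}.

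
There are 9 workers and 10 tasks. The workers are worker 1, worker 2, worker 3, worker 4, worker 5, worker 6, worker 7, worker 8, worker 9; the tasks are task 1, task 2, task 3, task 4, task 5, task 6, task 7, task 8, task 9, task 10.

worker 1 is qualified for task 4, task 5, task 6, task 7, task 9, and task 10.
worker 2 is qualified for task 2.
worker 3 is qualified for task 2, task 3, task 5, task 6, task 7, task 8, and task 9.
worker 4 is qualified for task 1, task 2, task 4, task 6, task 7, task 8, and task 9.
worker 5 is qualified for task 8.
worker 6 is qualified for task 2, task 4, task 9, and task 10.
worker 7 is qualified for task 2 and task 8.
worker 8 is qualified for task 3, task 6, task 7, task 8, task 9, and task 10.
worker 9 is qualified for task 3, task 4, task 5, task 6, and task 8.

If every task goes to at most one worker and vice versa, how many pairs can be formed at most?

8

A valid assignment of size 8: worker 1-task 10, worker 2-task 2, worker 3-task 5, worker 4-task 1, worker 5-task 8, worker 6-task 9, worker 8-task 7, worker 9-task 4.
The set {worker 2, worker 5, worker 7} has only 2 neighbours ({task 2, task 8}), so by Hall's theorem at most 8 of the 9 workers can be matched.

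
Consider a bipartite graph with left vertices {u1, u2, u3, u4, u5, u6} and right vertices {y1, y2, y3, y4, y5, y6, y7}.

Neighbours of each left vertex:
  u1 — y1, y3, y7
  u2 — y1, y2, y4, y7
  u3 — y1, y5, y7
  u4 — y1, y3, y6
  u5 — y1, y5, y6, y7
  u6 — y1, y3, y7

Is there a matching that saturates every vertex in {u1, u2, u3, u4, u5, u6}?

A valid assignment of size 6: u1-y1, u2-y2, u3-y7, u4-y6, u5-y5, u6-y3.
Every left vertex is matched, so this matching saturates all of them.

Yes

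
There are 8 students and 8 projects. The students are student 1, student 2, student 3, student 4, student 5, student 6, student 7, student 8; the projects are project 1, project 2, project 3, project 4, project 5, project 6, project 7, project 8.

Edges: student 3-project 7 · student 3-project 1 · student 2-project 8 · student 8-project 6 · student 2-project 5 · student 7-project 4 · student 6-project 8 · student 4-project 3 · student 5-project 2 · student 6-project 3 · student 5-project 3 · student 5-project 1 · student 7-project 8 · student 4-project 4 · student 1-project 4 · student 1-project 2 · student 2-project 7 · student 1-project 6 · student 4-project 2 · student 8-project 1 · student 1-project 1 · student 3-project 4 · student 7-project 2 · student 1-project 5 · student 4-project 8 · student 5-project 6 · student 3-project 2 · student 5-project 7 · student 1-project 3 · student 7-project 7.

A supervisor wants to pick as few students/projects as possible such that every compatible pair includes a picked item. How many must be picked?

The 8 edges student 1–project 6, student 2–project 5, student 3–project 4, student 4–project 2, student 5–project 3, student 6–project 8, student 7–project 7, student 8–project 1 form a matching, so any vertex cover needs at least 8 vertices (one per matched edge).
Conversely {student 1, student 2, student 3, student 4, student 5, student 6, student 7, student 8} meets every edge and has exactly 8 vertices, so 8 is optimal.

8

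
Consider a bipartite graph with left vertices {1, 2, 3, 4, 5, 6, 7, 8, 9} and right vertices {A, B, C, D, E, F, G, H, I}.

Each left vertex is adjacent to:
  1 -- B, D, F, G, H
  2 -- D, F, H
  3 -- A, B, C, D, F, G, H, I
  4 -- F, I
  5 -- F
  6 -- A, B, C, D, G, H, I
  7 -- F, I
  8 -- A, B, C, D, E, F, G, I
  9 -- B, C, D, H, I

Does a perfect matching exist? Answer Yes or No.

No

The set {4, 5, 7} has only 2 neighbours ({F, I}), so by Hall's theorem at most 8 of the 9 left vertices can be matched.
Hence no matching covers every left vertex.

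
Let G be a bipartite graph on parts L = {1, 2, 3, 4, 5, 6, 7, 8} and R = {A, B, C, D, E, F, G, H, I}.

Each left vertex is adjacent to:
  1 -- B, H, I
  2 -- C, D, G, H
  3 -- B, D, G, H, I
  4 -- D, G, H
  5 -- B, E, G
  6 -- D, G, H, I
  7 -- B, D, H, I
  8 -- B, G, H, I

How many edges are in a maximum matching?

7

For example, pair 1-H, 2-C, 3-G, 4-D, 5-E, 6-I, 7-B.
The set {1, 3, 4, 6, 7, 8} has only 5 neighbours ({B, D, G, H, I}), so by Hall's theorem at most 7 of the 8 left vertices can be matched.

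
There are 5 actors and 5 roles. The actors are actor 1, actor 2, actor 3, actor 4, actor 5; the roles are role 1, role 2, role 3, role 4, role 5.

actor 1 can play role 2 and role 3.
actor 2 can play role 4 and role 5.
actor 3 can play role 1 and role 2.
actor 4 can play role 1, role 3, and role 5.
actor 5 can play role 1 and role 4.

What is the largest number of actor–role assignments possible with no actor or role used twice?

For example, pair actor 1→role 3, actor 2→role 4, actor 3→role 2, actor 4→role 5, actor 5→role 1.
All 5 actors are matched, so no larger matching exists.

5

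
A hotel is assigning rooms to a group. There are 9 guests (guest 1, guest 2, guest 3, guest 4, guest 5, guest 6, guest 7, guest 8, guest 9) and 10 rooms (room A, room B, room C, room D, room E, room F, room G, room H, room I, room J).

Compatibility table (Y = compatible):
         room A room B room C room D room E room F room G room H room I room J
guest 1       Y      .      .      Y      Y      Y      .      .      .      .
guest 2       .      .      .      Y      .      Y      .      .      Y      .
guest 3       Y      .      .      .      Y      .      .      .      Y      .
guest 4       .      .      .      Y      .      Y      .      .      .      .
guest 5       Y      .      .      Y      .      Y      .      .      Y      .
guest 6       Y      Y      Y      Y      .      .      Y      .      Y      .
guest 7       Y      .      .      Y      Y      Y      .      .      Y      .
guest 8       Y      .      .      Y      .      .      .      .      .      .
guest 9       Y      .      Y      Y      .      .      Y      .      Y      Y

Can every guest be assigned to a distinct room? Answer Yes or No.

The set {guest 1, guest 2, guest 3, guest 4, guest 5, guest 7, guest 8} has only 5 neighbours ({room A, room D, room E, room F, room I}), so by Hall's theorem at most 7 of the 9 guests can be matched.
Hence no matching covers every guest.

No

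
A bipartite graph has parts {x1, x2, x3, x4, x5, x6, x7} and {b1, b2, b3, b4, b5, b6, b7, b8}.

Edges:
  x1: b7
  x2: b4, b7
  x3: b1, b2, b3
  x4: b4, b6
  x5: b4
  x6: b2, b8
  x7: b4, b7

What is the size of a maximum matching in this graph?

A valid assignment of size 5: x1–b7, x2–b4, x3–b3, x4–b6, x6–b8.
The set {x1, x2, x5, x7} has only 2 neighbours ({b4, b7}), so by Hall's theorem at most 5 of the 7 left vertices can be matched.

5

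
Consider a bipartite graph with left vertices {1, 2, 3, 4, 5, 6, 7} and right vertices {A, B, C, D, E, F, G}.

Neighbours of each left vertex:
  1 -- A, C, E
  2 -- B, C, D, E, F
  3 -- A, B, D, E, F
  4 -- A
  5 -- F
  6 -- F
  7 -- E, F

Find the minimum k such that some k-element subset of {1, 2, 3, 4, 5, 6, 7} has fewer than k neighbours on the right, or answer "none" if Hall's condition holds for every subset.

Take S = {5, 6}. Its neighbourhood is {F}, so |N(S)| = 1 < |S| = 2.
No single vertex violates Hall's condition since each has at least one neighbour, so 2 is the minimum.

2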